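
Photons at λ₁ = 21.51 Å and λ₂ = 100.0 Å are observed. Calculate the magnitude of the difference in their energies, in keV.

0.452 keV

Using E = hc/λ: E₁ = 9.2350 × 10^-17 J, E₂ = 1.9864 × 10^-17 J.
|ΔE| = |9.2350 × 10^-17 − 1.9864 × 10^-17| = 7.25 × 10^-17 J = 0.452 keV.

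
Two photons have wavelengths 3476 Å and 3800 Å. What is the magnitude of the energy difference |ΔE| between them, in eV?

0.304 eV

Using E = hc/λ: E₁ = 5.7147e-19 J, E₂ = 5.2275e-19 J.
|ΔE| = |5.7147e-19 − 5.2275e-19| = 4.87e-20 J = 0.304 eV.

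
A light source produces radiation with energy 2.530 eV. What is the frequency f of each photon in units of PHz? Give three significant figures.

Take h = 6.62607015 × 10^-34 J·s, 1 eV = 1.602176634 × 10^-19 J.
Convert to SI: E = 2.530 eV = 4.0535 × 10^-19 J.
The photon relation is f = E/h, giving f = 6.118 × 10^14 Hz.
Converting to PHz: f = 0.6118 PHz ≈ 0.612 PHz.

0.612 PHz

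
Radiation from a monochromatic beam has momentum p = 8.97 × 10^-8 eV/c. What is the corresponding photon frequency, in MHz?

Use h = 6.62607015 × 10^-34 J·s, c = 2.99792458 × 10^8 m/s, 1 eV = 1.602176634 × 10^-19 J.
Convert to SI: p = 8.97 × 10^-8 eV/c = 4.7938 × 10^-35 kg·m/s.
Apply f = pc/h: f = 2.169 × 10^7 Hz.
Converting to MHz: f = 21.69 MHz ≈ 21.7 MHz.

21.7 MHz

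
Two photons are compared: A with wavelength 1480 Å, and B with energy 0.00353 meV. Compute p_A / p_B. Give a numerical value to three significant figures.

p_A = 4.477e-27 kg·m/s (from wavelength = 1480 Å, via p = h/λ).
p_B = 1.887e-33 kg·m/s (from energy = 0.00353 meV, via p = E/c).
Ratio = 4.477e-27 / 1.887e-33 = 2.37e6.

2.37e6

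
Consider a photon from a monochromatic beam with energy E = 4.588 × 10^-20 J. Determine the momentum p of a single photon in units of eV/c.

0.286 eV/c

Take c = 2.99792458 × 10^8 m/s, 1 eV = 1.602176634 × 10^-19 J.
Apply p = E/c: p = 1.530 × 10^-28 kg·m/s.
Converting to eV/c: p = 0.2864 eV/c ≈ 0.286 eV/c.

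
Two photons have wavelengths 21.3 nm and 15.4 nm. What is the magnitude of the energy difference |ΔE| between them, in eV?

22.3 eV

Using E = hc/λ: E₁ = 9.326e-18 J, E₂ = 1.290e-17 J.
|ΔE| = |9.326e-18 − 1.290e-17| = 3.57e-18 J = 22.3 eV.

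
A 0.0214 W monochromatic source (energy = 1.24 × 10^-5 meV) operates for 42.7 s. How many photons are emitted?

4.60 × 10^26 photons

Total energy: E_total = P·t = 0.0214 × 42.7 = 0.9138 J.
Per-photon energy: E = 1.987 × 10^-27 J.
N = E_total / E_photon = 4.60 × 10^26.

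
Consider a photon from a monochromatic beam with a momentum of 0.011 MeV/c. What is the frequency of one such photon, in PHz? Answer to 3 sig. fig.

In SI units: p = 0.011 MeV/c = 5.8787e-24 kg·m/s.
Apply f = pc/h: f = 2.660e18 Hz.
Converting to PHz: f = 2660 PHz ≈ 2660 PHz.

2660 PHz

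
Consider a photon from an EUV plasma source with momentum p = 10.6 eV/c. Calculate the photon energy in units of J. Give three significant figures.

Use c = 2.99792458 × 10^8 m/s, 1 eV = 1.602176634 × 10^-19 J.
In SI units: p = 10.6 eV/c = 5.6649 × 10^-27 kg·m/s.
For a photon E = pc, so E = 1.698 × 10^-18 J.
So E ≈ 1.70 × 10^-18 J.

1.70 × 10^-18 J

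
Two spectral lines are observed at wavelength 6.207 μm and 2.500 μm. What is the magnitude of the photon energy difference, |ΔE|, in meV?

296 meV

Using E = hc/λ: E₁ = 3.2003e-20 J, E₂ = 7.9458e-20 J.
|ΔE| = |3.2003e-20 − 7.9458e-20| = 4.75e-20 J = 296 meV.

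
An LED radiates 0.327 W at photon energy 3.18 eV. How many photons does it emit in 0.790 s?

Total energy: E_total = P·t = 0.327 × 0.790 = 0.2583 J.
Per-photon energy: E = 5.095·10^-19 J.
N = E_total / E_photon = 5.07·10^17.

5.07·10^17 photons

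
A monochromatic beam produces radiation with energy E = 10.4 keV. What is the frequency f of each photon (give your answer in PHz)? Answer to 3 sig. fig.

2510 PHz

Convert to SI: E = 10.4 keV = 1.6663 × 10^-15 J.
For a photon f = E/h, so f = 2.515 × 10^18 Hz.
Converting to PHz: f = 2515 PHz ≈ 2510 PHz.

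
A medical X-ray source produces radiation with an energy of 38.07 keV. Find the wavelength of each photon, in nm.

0.0326 nm

(h = 6.62607015 × 10^-34 J·s, c = 2.99792458 × 10^8 m/s, 1 eV = 1.602176634 × 10^-19 J.)
First convert: E = 38.07 keV = 6.0995 × 10^-15 J.
Since λ = hc/E for a photon, λ = 3.257 × 10^-11 m.
Converting to nm: λ = 0.03257 nm ≈ 0.0326 nm.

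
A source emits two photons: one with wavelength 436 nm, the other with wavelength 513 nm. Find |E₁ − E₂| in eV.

Using E = hc/λ: E₁ = 4.556e-19 J, E₂ = 3.872e-19 J.
|ΔE| = |4.556e-19 − 3.872e-19| = 6.84e-20 J = 0.427 eV.

0.427 eV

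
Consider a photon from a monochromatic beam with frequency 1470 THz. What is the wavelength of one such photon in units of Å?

In SI units: f = 1470 THz = 1.47 × 10^15 Hz.
For a photon λ = c/f, so λ = 2.039 × 10^-7 m.
Converting to Å: λ = 2039 Å ≈ 2040 Å.

2040 Å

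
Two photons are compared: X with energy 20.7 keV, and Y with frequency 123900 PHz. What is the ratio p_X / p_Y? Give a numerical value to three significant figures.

p_X = 1.106 × 10^-23 kg·m/s (from energy = 20.7 keV, via p = E/c).
p_Y = 2.738 × 10^-22 kg·m/s (from frequency = 123900 PHz, via p = hf/c).
Ratio = 1.106 × 10^-23 / 2.738 × 10^-22 = 0.0404.

0.0404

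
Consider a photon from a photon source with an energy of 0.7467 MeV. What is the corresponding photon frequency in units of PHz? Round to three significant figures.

Use h = 6.62607015e-34 J·s, 1 eV = 1.602176634e-19 J.
In SI units: E = 0.7467 MeV = 1.1963e-13 J.
For a photon f = E/h, so f = 1.806e20 Hz.
Converting to PHz: f = 180600 PHz ≈ 1.81e5 PHz.

1.81e5 PHz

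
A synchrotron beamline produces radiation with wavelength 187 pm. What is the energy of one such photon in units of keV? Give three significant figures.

6.63 keV

(h = 6.62607015 × 10^-34 J·s, c = 2.99792458 × 10^8 m/s, 1 eV = 1.602176634 × 10^-19 J.)
First convert: λ = 187 pm = 1.87 × 10^-10 m.
The photon relation is E = hc/λ, giving E = 1.062 × 10^-15 J.
Converting to keV: E = 6.630 keV ≈ 6.63 keV.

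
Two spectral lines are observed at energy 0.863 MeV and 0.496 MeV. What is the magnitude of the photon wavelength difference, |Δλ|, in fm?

Using λ = hc/E: λ₁ = 1.437 × 10^-12 m, λ₂ = 2.500 × 10^-12 m.
|Δλ| = |1.437 × 10^-12 − 2.500 × 10^-12| = 1.06 × 10^-12 m = 1060 fm.

1060 fm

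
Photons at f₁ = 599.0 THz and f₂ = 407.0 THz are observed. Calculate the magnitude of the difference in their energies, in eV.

0.794 eV

Using E = hf: E₁ = 3.9690e-19 J, E₂ = 2.6968e-19 J.
|ΔE| = |3.9690e-19 − 2.6968e-19| = 1.27e-19 J = 0.794 eV.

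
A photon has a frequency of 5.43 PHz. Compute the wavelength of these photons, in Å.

552 Å

In SI units: f = 5.43 PHz = 5.43 × 10^15 Hz.
Apply λ = c/f: λ = 5.521 × 10^-8 m.
Converting to Å: λ = 552.1 Å ≈ 552 Å.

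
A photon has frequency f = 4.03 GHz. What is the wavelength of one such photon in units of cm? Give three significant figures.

7.44 cm

First convert: f = 4.03 GHz = 4.03 × 10^9 Hz.
For a photon λ = c/f, so λ = 0.07439 m.
Converting to cm: λ = 7.439 cm ≈ 7.44 cm.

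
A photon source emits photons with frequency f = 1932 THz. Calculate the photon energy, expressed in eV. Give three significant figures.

7.99 eV

(h = 6.62607015e-34 J·s, 1 eV = 1.602176634e-19 J.)
First convert: f = 1932 THz = 1.932e15 Hz.
For a photon E = hf, so E = 1.280e-18 J.
Converting to eV: E = 7.990 eV ≈ 7.99 eV.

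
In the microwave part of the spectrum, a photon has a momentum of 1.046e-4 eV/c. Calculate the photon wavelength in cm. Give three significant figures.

1.19 cm

In SI units: p = 1.046e-4 eV/c = 5.5901e-32 kg·m/s.
For a photon λ = h/p, so λ = 0.01185 m.
Converting to cm: λ = 1.185 cm ≈ 1.19 cm.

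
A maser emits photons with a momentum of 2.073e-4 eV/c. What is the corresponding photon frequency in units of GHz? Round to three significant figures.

50.1 GHz

First convert: p = 2.073e-4 eV/c = 1.1079e-31 kg·m/s.
The photon relation is f = pc/h, giving f = 5.012e10 Hz.
Converting to GHz: f = 50.12 GHz ≈ 50.1 GHz.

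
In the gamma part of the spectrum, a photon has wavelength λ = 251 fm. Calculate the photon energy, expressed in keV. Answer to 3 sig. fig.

4940 keV

Convert to SI: λ = 251 fm = 2.51 × 10^-13 m.
For a photon E = hc/λ, so E = 7.914 × 10^-13 J.
Converting to keV: E = 4940 keV ≈ 4940 keV.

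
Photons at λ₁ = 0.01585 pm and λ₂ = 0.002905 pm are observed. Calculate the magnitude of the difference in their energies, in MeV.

349 MeV

Using E = hc/λ: E₁ = 1.2533e-11 J, E₂ = 6.8380e-11 J.
|ΔE| = |1.2533e-11 − 6.8380e-11| = 5.58e-11 J = 349 MeV.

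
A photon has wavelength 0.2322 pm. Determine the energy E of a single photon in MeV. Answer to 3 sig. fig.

5.34 MeV

In SI units: λ = 0.2322 pm = 2.322 × 10^-13 m.
For a photon E = hc/λ, so E = 8.555 × 10^-13 J.
Converting to MeV: E = 5.340 MeV ≈ 5.34 MeV.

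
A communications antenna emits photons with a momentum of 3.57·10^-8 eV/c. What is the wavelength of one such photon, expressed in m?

34.7 m

Convert to SI: p = 3.57·10^-8 eV/c = 1.9079·10^-35 kg·m/s.
The photon relation is λ = h/p, giving λ = 34.73 m.
So λ ≈ 34.7 m.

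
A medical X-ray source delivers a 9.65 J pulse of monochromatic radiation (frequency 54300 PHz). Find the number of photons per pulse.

Per-photon energy: E = 3.598 × 10^-14 J (from frequency = 54300 PHz).
N = E_total / E_photon = 9.65 J / 3.598 × 10^-14 J = 2.68 × 10^14.

2.68 × 10^14 photons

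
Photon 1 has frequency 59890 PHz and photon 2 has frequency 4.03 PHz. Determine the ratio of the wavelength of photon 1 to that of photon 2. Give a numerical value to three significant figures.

λ_1 = 5.006e-12 m (from frequency = 59890 PHz, via λ = c/f).
λ_2 = 7.439e-8 m (from frequency = 4.03 PHz, via λ = c/f).
Ratio = 5.006e-12 / 7.439e-8 = 6.73e-5.

6.73e-5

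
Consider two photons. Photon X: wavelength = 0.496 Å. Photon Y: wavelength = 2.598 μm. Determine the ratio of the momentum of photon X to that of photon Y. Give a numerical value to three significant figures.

p_X = 1.336 × 10^-23 kg·m/s (from wavelength = 0.496 Å, via p = h/λ).
p_Y = 2.550 × 10^-28 kg·m/s (from wavelength = 2.598 μm, via p = h/λ).
Ratio = 1.336 × 10^-23 / 2.550 × 10^-28 = 5.24 × 10^4.

5.24 × 10^4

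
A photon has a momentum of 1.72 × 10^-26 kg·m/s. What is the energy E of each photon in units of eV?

32.2 eV

Use c = 2.99792458 × 10^8 m/s, 1 eV = 1.602176634 × 10^-19 J.
For a photon E = pc, so E = 5.156 × 10^-18 J.
Converting to eV: E = 32.18 eV ≈ 32.2 eV.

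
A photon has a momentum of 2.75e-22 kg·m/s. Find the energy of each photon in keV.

For a photon E = pc, so E = 8.244e-14 J.
Converting to keV: E = 514.6 keV ≈ 515 keV.

515 keV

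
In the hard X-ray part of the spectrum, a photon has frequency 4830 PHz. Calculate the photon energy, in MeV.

(h = 6.62607015e-34 J·s, 1 eV = 1.602176634e-19 J.)
First convert: f = 4830 PHz = 4.83e18 Hz.
Apply E = hf: E = 3.200e-15 J.
Converting to MeV: E = 0.01998 MeV ≈ 0.0200 MeV.

0.0200 MeV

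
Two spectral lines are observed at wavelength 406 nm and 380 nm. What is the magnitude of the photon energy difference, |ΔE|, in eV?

0.209 eV

Using E = hc/λ: E₁ = 4.893 × 10^-19 J, E₂ = 5.227 × 10^-19 J.
|ΔE| = |4.893 × 10^-19 − 5.227 × 10^-19| = 3.35 × 10^-20 J = 0.209 eV.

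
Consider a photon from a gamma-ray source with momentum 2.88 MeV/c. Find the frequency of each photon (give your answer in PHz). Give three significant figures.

Use h = 6.62607015·10^-34 J·s, c = 2.99792458·10^8 m/s, 1 eV = 1.602176634·10^-19 J.
Convert to SI: p = 2.88 MeV/c = 1.5392·10^-21 kg·m/s.
Apply f = pc/h: f = 6.964·10^20 Hz.
Converting to PHz: f = 696400 PHz ≈ 6.96·10^5 PHz.

6.96·10^5 PHz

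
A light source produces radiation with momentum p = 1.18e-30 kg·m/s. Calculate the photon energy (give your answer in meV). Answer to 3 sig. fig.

2.21 meV

The photon relation is E = pc, giving E = 3.538e-22 J.
Converting to meV: E = 2.208 meV ≈ 2.21 meV.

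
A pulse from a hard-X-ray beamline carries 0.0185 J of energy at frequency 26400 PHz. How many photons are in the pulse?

1.06·10^12 photons

Per-photon energy: E = 1.749·10^-14 J (from frequency = 26400 PHz).
N = E_total / E_photon = 0.0185 J / 1.749·10^-14 J = 1.06·10^12.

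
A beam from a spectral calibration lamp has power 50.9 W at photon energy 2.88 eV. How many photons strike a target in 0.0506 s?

Total energy: E_total = P·t = 50.9 × 0.0506 = 2.576 J.
Per-photon energy: E = 4.614 × 10^-19 J.
N = E_total / E_photon = 5.58 × 10^18.

5.58 × 10^18 photons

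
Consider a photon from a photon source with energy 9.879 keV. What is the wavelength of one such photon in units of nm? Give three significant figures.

0.126 nm

Take h = 6.62607015e-34 J·s, c = 2.99792458e8 m/s, 1 eV = 1.602176634e-19 J.
In SI units: E = 9.879 keV = 1.5828e-15 J.
The photon relation is λ = hc/E, giving λ = 1.255e-10 m.
Converting to nm: λ = 0.1255 nm ≈ 0.126 nm.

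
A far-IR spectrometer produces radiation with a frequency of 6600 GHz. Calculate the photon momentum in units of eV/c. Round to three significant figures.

0.0273 eV/c

Use h = 6.62607015e-34 J·s, c = 2.99792458e8 m/s, 1 eV = 1.602176634e-19 J.
In SI units: f = 6600 GHz = 6.6e12 Hz.
For a photon p = hf/c, so p = 1.459e-29 kg·m/s.
Converting to eV/c: p = 0.02730 eV/c ≈ 0.0273 eV/c.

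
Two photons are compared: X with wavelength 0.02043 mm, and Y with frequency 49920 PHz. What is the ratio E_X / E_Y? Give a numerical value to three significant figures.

2.94 × 10^-7

E_X = 9.723 × 10^-21 J (from wavelength = 0.02043 mm, via E = hc/λ).
E_Y = 3.308 × 10^-14 J (from frequency = 49920 PHz, via E = hf).
Ratio = 9.723 × 10^-21 / 3.308 × 10^-14 = 2.94 × 10^-7.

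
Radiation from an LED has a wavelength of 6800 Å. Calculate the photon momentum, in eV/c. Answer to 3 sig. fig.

1.82 eV/c

Take h = 6.62607015e-34 J·s, c = 2.99792458e8 m/s, 1 eV = 1.602176634e-19 J.
Convert to SI: λ = 6800 Å = 6.8e-7 m.
The photon relation is p = h/λ, giving p = 9.744e-28 kg·m/s.
Converting to eV/c: p = 1.823 eV/c ≈ 1.82 eV/c.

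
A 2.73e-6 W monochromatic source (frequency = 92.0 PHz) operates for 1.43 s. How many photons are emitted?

6.40e10 photons

Total energy: E_total = P·t = 2.73e-6 × 1.43 = 3.904e-6 J.
Per-photon energy: E = 6.096e-17 J.
N = E_total / E_photon = 6.40e10.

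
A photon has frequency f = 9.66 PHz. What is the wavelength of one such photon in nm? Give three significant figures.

31.0 nm

Use c = 2.99792458·10^8 m/s.
Convert to SI: f = 9.66 PHz = 9.66·10^15 Hz.
Since λ = c/f for a photon, λ = 3.103·10^-8 m.
Converting to nm: λ = 31.03 nm ≈ 31.0 nm.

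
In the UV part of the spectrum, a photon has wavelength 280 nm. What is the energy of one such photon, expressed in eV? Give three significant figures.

4.43 eV

(h = 6.62607015e-34 J·s, c = 2.99792458e8 m/s, 1 eV = 1.602176634e-19 J.)
In SI units: λ = 280 nm = 2.8e-7 m.
Since E = hc/λ for a photon, E = 7.094e-19 J.
Converting to eV: E = 4.428 eV ≈ 4.43 eV.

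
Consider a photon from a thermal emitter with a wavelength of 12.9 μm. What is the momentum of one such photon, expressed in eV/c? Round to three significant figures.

Convert to SI: λ = 12.9 μm = 1.29e-5 m.
For a photon p = h/λ, so p = 5.136e-29 kg·m/s.
Converting to eV/c: p = 0.09611 eV/c ≈ 0.0961 eV/c.

0.0961 eV/c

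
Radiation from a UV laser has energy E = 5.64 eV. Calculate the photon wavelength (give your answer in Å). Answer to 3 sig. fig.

Take h = 6.62607015e-34 J·s, c = 2.99792458e8 m/s, 1 eV = 1.602176634e-19 J.
First convert: E = 5.64 eV = 9.0363e-19 J.
The photon relation is λ = hc/E, giving λ = 2.198e-7 m.
Converting to Å: λ = 2198 Å ≈ 2200 Å.

2200 Å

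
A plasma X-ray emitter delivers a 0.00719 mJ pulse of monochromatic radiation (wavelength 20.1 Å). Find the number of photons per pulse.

7.28 × 10^10 photons

Per-photon energy: E = 9.883 × 10^-17 J (from wavelength = 20.1 Å).
N = E_total / E_photon = 7.19 × 10^-6 J / 9.883 × 10^-17 J = 7.28 × 10^10.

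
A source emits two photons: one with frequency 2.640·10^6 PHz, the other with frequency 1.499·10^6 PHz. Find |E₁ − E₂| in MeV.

4.72 MeV

Using E = hf: E₁ = 1.7493·10^-12 J, E₂ = 9.9325·10^-13 J.
|ΔE| = |1.7493·10^-12 − 9.9325·10^-13| = 7.56·10^-13 J = 4.72 MeV.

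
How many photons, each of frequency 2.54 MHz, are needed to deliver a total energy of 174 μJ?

Per-photon energy: E = 1.683·10^-27 J (from frequency = 2.54 MHz).
N = E_total / E_photon = 1.74·10^-4 J / 1.683·10^-27 J = 1.03·10^23.

1.03·10^23 photons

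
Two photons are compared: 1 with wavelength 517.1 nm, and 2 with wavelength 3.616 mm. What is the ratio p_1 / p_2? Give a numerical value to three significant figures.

p_1 = 1.281e-27 kg·m/s (from wavelength = 517.1 nm, via p = h/λ).
p_2 = 1.832e-31 kg·m/s (from wavelength = 3.616 mm, via p = h/λ).
Ratio = 1.281e-27 / 1.832e-31 = 6990.

6990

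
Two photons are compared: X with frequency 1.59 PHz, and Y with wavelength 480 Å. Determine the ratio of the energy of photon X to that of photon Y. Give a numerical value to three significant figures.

0.255

E_X = 1.054e-18 J (from frequency = 1.59 PHz, via E = hf).
E_Y = 4.138e-18 J (from wavelength = 480 Å, via E = hc/λ).
Ratio = 1.054e-18 / 4.138e-18 = 0.255.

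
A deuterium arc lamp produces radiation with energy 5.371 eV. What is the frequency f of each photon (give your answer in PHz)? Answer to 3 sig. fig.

1.30 PHz

First convert: E = 5.371 eV = 8.6053·10^-19 J.
For a photon f = E/h, so f = 1.299·10^15 Hz.
Converting to PHz: f = 1.299 PHz ≈ 1.30 PHz.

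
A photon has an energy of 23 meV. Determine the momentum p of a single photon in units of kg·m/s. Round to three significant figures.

1.23·10^-29 kg·m/s

Take c = 2.99792458·10^8 m/s, 1 eV = 1.602176634·10^-19 J.
In SI units: E = 23 meV = 3.6850·10^-21 J.
The photon relation is p = E/c, giving p = 1.229·10^-29 kg·m/s.
So p ≈ 1.23·10^-29 kg·m/s.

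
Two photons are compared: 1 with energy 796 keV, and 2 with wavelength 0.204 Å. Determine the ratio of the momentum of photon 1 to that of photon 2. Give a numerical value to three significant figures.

p_1 = 4.254 × 10^-22 kg·m/s (from energy = 796 keV, via p = E/c).
p_2 = 3.248 × 10^-23 kg·m/s (from wavelength = 0.204 Å, via p = h/λ).
Ratio = 4.254 × 10^-22 / 3.248 × 10^-23 = 13.1.

13.1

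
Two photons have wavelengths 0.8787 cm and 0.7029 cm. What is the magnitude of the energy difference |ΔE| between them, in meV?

Using E = hc/λ: E₁ = 2.2607e-23 J, E₂ = 2.8261e-23 J.
|ΔE| = |2.2607e-23 − 2.8261e-23| = 5.65e-24 J = 0.0353 meV.

0.0353 meV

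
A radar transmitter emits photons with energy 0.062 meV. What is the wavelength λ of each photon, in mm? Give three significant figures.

20.0 mm

(h = 6.62607015 × 10^-34 J·s, c = 2.99792458 × 10^8 m/s, 1 eV = 1.602176634 × 10^-19 J.)
In SI units: E = 0.062 meV = 9.9335 × 10^-24 J.
Since λ = hc/E for a photon, λ = 0.02000 m.
Converting to mm: λ = 20.00 mm ≈ 20.0 mm.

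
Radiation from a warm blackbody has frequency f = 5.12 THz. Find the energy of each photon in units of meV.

Use h = 6.62607015 × 10^-34 J·s, 1 eV = 1.602176634 × 10^-19 J.
Convert to SI: f = 5.12 THz = 5.12 × 10^12 Hz.
Apply E = hf: E = 3.393 × 10^-21 J.
Converting to meV: E = 21.17 meV ≈ 21.2 meV.

21.2 meV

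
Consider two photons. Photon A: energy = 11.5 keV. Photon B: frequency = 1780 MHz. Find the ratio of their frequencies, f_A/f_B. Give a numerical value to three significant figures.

f_A = 2.781e18 Hz (from energy = 11.5 keV, via f = E/h).
f_B = 1.780e9 Hz (from frequency = 1780 MHz, via f given directly).
Ratio = 2.781e18 / 1.780e9 = 1.56e9.

1.56e9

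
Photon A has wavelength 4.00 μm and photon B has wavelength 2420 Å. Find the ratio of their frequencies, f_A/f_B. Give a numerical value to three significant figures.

0.0605

f_A = 7.495 × 10^13 Hz (from wavelength = 4.00 μm, via f = c/λ).
f_B = 1.239 × 10^15 Hz (from wavelength = 2420 Å, via f = c/λ).
Ratio = 7.495 × 10^13 / 1.239 × 10^15 = 0.0605.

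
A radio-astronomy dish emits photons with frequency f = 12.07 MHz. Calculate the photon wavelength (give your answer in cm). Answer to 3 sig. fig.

Use c = 2.99792458 × 10^8 m/s.
In SI units: f = 12.07 MHz = 1.207 × 10^7 Hz.
For a photon λ = c/f, so λ = 24.84 m.
Converting to cm: λ = 2484 cm ≈ 2480 cm.

2480 cm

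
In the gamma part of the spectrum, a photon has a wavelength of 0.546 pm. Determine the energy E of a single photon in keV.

Use h = 6.62607015e-34 J·s, c = 2.99792458e8 m/s, 1 eV = 1.602176634e-19 J.
Convert to SI: λ = 0.546 pm = 5.46e-13 m.
Apply E = hc/λ: E = 3.638e-13 J.
Converting to keV: E = 2271 keV ≈ 2270 keV.

2270 keV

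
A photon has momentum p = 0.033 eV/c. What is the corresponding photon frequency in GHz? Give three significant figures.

7980 GHz

Use h = 6.62607015 × 10^-34 J·s, c = 2.99792458 × 10^8 m/s, 1 eV = 1.602176634 × 10^-19 J.
First convert: p = 0.033 eV/c = 1.7636 × 10^-29 kg·m/s.
Apply f = pc/h: f = 7.979 × 10^12 Hz.
Converting to GHz: f = 7979 GHz ≈ 7980 GHz.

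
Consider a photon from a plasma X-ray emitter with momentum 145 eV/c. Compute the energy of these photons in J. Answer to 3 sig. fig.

Convert to SI: p = 145 eV/c = 7.7492 × 10^-26 kg·m/s.
The photon relation is E = pc, giving E = 2.323 × 10^-17 J.
So E ≈ 2.32 × 10^-17 J.

2.32 × 10^-17 J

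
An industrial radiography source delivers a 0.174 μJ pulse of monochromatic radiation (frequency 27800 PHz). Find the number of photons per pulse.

9.45 × 10^6 photons

Per-photon energy: E = 1.842 × 10^-14 J (from frequency = 27800 PHz).
N = E_total / E_photon = 1.74 × 10^-7 J / 1.842 × 10^-14 J = 9.45 × 10^6.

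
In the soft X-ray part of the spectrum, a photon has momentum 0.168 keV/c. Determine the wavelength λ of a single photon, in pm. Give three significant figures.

(h = 6.62607015 × 10^-34 J·s, c = 2.99792458 × 10^8 m/s, 1 eV = 1.602176634 × 10^-19 J.)
First convert: p = 0.168 keV/c = 8.9784 × 10^-26 kg·m/s.
Since λ = h/p for a photon, λ = 7.380 × 10^-9 m.
Converting to pm: λ = 7380 pm ≈ 7380 pm.

7380 pm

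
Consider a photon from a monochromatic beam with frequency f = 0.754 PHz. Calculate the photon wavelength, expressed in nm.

In SI units: f = 0.754 PHz = 7.54e14 Hz.
The photon relation is λ = c/f, giving λ = 3.976e-7 m.
Converting to nm: λ = 397.6 nm ≈ 398 nm.

398 nm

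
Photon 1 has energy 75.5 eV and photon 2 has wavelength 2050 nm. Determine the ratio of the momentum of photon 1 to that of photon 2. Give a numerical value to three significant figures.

125

p_1 = 4.035 × 10^-26 kg·m/s (from energy = 75.5 eV, via p = E/c).
p_2 = 3.232 × 10^-28 kg·m/s (from wavelength = 2050 nm, via p = h/λ).
Ratio = 4.035 × 10^-26 / 3.232 × 10^-28 = 125.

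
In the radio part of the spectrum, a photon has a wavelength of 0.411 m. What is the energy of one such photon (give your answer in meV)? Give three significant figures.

3.02e-3 meV

(h = 6.62607015e-34 J·s, c = 2.99792458e8 m/s, 1 eV = 1.602176634e-19 J.)
Since E = hc/λ for a photon, E = 4.833e-25 J.
Converting to meV: E = 0.003017 meV ≈ 3.02e-3 meV.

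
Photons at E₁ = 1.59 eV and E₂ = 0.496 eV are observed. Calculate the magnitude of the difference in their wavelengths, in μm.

1.72 μm

Using λ = hc/E: λ₁ = 7.798e-7 m, λ₂ = 2.500e-6 m.
|Δλ| = |7.798e-7 − 2.500e-6| = 1.72e-6 m = 1.72 μm.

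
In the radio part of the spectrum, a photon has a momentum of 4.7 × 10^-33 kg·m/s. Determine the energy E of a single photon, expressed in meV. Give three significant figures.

Take c = 2.99792458 × 10^8 m/s, 1 eV = 1.602176634 × 10^-19 J.
Apply E = pc: E = 1.409 × 10^-24 J.
Converting to meV: E = 0.008794 meV ≈ 8.79 × 10^-3 meV.

8.79 × 10^-3 meV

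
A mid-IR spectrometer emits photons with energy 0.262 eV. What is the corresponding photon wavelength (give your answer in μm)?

4.73 μm

Take h = 6.62607015 × 10^-34 J·s, c = 2.99792458 × 10^8 m/s, 1 eV = 1.602176634 × 10^-19 J.
First convert: E = 0.262 eV = 4.1977 × 10^-20 J.
For a photon λ = hc/E, so λ = 4.732 × 10^-6 m.
Converting to μm: λ = 4.732 μm ≈ 4.73 μm.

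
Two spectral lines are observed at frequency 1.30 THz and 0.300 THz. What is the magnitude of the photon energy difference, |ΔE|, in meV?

Using E = hf: E₁ = 8.614 × 10^-22 J, E₂ = 1.988 × 10^-22 J.
|ΔE| = |8.614 × 10^-22 − 1.988 × 10^-22| = 6.63 × 10^-22 J = 4.14 meV.

4.14 meV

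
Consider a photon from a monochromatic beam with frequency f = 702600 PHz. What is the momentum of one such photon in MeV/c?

2.91 MeV/c

In SI units: f = 702600 PHz = 7.026e20 Hz.
For a photon p = hf/c, so p = 1.553e-21 kg·m/s.
Converting to MeV/c: p = 2.906 MeV/c ≈ 2.91 MeV/c.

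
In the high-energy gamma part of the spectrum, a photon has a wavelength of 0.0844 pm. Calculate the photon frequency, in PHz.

3.55 × 10^6 PHz

In SI units: λ = 0.0844 pm = 8.44 × 10^-14 m.
Since f = c/λ for a photon, f = 3.552 × 10^21 Hz.
Converting to PHz: f = 3.552 × 10^6 PHz ≈ 3.55 × 10^6 PHz.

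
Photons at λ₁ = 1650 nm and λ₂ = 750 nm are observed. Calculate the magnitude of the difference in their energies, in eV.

Using E = hc/λ: E₁ = 1.204 × 10^-19 J, E₂ = 2.649 × 10^-19 J.
|ΔE| = |1.204 × 10^-19 − 2.649 × 10^-19| = 1.44 × 10^-19 J = 0.902 eV.

0.902 eV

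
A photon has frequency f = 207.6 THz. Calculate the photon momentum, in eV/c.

0.859 eV/c

First convert: f = 207.6 THz = 2.076 × 10^14 Hz.
The photon relation is p = hf/c, giving p = 4.588 × 10^-28 kg·m/s.
Converting to eV/c: p = 0.8586 eV/c ≈ 0.859 eV/c.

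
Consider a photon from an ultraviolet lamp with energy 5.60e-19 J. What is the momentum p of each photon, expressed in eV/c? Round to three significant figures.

The photon relation is p = E/c, giving p = 1.868e-27 kg·m/s.
Converting to eV/c: p = 3.495 eV/c ≈ 3.50 eV/c.

3.50 eV/c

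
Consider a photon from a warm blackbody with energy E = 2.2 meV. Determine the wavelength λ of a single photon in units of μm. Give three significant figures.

564 μm

Convert to SI: E = 2.2 meV = 3.5248 × 10^-22 J.
The photon relation is λ = hc/E, giving λ = 5.636 × 10^-4 m.
Converting to μm: λ = 563.6 μm ≈ 564 μm.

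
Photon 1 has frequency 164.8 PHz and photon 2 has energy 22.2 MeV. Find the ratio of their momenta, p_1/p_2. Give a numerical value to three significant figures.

p_1 = 3.642·10^-25 kg·m/s (from frequency = 164.8 PHz, via p = hf/c).
p_2 = 1.186·10^-20 kg·m/s (from energy = 22.2 MeV, via p = E/c).
Ratio = 3.642·10^-25 / 1.186·10^-20 = 3.07·10^-5.

3.07·10^-5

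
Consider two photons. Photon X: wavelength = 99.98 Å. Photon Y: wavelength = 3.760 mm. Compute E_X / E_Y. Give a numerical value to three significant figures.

3.76e5

E_X = 1.987e-17 J (from wavelength = 99.98 Å, via E = hc/λ).
E_Y = 5.283e-23 J (from wavelength = 3.760 mm, via E = hc/λ).
Ratio = 1.987e-17 / 5.283e-23 = 3.76e5.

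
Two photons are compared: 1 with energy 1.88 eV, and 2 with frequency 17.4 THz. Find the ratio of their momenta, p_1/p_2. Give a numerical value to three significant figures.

26.1

p_1 = 1.005 × 10^-27 kg·m/s (from energy = 1.88 eV, via p = E/c).
p_2 = 3.846 × 10^-29 kg·m/s (from frequency = 17.4 THz, via p = hf/c).
Ratio = 1.005 × 10^-27 / 3.846 × 10^-29 = 26.1.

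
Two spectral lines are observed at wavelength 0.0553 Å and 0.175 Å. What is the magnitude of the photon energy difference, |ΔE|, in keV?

153 keV

Using E = hc/λ: E₁ = 3.592e-14 J, E₂ = 1.135e-14 J.
|ΔE| = |3.592e-14 − 1.135e-14| = 2.46e-14 J = 153 keV.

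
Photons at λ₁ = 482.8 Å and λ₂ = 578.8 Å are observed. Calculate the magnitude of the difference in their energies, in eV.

Using E = hc/λ: E₁ = 4.1144e-18 J, E₂ = 3.4320e-18 J.
|ΔE| = |4.1144e-18 − 3.4320e-18| = 6.82e-19 J = 4.26 eV.

4.26 eV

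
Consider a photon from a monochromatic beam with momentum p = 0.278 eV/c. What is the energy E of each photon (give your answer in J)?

Convert to SI: p = 0.278 eV/c = 1.4857·10^-28 kg·m/s.
Apply E = pc: E = 4.454·10^-20 J.
So E ≈ 4.45·10^-20 J.

4.45·10^-20 J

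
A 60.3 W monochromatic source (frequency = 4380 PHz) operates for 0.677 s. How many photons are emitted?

1.41e16 photons

Total energy: E_total = P·t = 60.3 × 0.677 = 40.82 J.
Per-photon energy: E = 2.902e-15 J.
N = E_total / E_photon = 1.41e16.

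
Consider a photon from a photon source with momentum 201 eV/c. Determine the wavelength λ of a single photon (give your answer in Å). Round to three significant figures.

61.7 Å

Use h = 6.62607015e-34 J·s, c = 2.99792458e8 m/s, 1 eV = 1.602176634e-19 J.
Convert to SI: p = 201 eV/c = 1.0742e-25 kg·m/s.
The photon relation is λ = h/p, giving λ = 6.168e-9 m.
Converting to Å: λ = 61.68 Å ≈ 61.7 Å.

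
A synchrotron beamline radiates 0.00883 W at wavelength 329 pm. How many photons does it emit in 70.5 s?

Total energy: E_total = P·t = 0.00883 × 70.5 = 0.6225 J.
Per-photon energy: E = 6.038 × 10^-16 J.
N = E_total / E_photon = 1.03 × 10^15.

1.03 × 10^15 photons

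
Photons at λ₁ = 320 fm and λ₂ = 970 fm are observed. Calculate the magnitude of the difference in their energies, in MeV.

2.60 MeV

Using E = hc/λ: E₁ = 6.208e-13 J, E₂ = 2.048e-13 J.
|ΔE| = |6.208e-13 − 2.048e-13| = 4.16e-13 J = 2.60 MeV.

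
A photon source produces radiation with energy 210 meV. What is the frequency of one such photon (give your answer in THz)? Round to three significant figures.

50.8 THz

Use h = 6.62607015 × 10^-34 J·s, 1 eV = 1.602176634 × 10^-19 J.
In SI units: E = 210 meV = 3.3646 × 10^-20 J.
For a photon f = E/h, so f = 5.078 × 10^13 Hz.
Converting to THz: f = 50.78 THz ≈ 50.8 THz.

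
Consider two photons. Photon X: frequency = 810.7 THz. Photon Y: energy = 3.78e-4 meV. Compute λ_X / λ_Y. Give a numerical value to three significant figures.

λ_X = 3.698e-7 m (from frequency = 810.7 THz, via λ = c/f).
λ_Y = 3.280 m (from energy = 3.78e-4 meV, via λ = hc/E).
Ratio = 3.698e-7 / 3.280 = 1.13e-7.

1.13e-7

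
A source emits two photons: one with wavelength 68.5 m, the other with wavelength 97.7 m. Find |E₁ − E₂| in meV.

5.41·10^-6 meV

Using E = hc/λ: E₁ = 2.900·10^-27 J, E₂ = 2.033·10^-27 J.
|ΔE| = |2.900·10^-27 − 2.033·10^-27| = 8.67·10^-28 J = 5.41·10^-6 meV.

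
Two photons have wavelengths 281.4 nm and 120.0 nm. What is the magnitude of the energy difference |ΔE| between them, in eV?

5.93 eV

Using E = hc/λ: E₁ = 7.0592 × 10^-19 J, E₂ = 1.6554 × 10^-18 J.
|ΔE| = |7.0592 × 10^-19 − 1.6554 × 10^-18| = 9.49 × 10^-19 J = 5.93 eV.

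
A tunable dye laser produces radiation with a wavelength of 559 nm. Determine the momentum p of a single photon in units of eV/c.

Use h = 6.62607015 × 10^-34 J·s, c = 2.99792458 × 10^8 m/s, 1 eV = 1.602176634 × 10^-19 J.
In SI units: λ = 559 nm = 5.59 × 10^-7 m.
Apply p = h/λ: p = 1.185 × 10^-27 kg·m/s.
Converting to eV/c: p = 2.218 eV/c ≈ 2.22 eV/c.

2.22 eV/c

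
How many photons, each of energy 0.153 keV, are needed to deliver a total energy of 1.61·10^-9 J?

6.57·10^7 photons

Per-photon energy: E = 2.451·10^-17 J (from energy = 0.153 keV).
N = E_total / E_photon = 1.61·10^-9 J / 2.451·10^-17 J = 6.57·10^7.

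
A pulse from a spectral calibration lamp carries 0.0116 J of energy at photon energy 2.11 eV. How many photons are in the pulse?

Per-photon energy: E = 3.381 × 10^-19 J (from energy = 2.11 eV).
N = E_total / E_photon = 0.0116 J / 3.381 × 10^-19 J = 3.43 × 10^16.

3.43 × 10^16 photons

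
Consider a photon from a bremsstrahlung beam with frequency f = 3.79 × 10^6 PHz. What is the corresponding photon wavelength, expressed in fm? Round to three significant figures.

79.1 fm

(c = 2.99792458 × 10^8 m/s.)
First convert: f = 3.79 × 10^6 PHz = 3.79 × 10^21 Hz.
For a photon λ = c/f, so λ = 7.910 × 10^-14 m.
Converting to fm: λ = 79.10 fm ≈ 79.1 fm.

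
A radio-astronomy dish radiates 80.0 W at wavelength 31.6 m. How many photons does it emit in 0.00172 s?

Total energy: E_total = P·t = 80.0 × 0.00172 = 0.1376 J.
Per-photon energy: E = 6.286e-27 J.
N = E_total / E_photon = 2.19e25.

2.19e25 photons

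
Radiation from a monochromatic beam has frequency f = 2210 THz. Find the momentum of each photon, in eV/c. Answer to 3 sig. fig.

(h = 6.62607015 × 10^-34 J·s, c = 2.99792458 × 10^8 m/s, 1 eV = 1.602176634 × 10^-19 J.)
Convert to SI: f = 2210 THz = 2.21 × 10^15 Hz.
For a photon p = hf/c, so p = 4.885 × 10^-27 kg·m/s.
Converting to eV/c: p = 9.140 eV/c ≈ 9.14 eV/c.

9.14 eV/c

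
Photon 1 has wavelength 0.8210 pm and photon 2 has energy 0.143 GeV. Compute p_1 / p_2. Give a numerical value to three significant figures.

0.0106

p_1 = 8.071e-22 kg·m/s (from wavelength = 0.8210 pm, via p = h/λ).
p_2 = 7.642e-20 kg·m/s (from energy = 0.143 GeV, via p = E/c).
Ratio = 8.071e-22 / 7.642e-20 = 0.0106.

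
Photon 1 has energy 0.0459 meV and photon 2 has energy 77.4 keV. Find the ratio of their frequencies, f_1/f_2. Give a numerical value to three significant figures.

f_1 = 1.110e10 Hz (from energy = 0.0459 meV, via f = E/h).
f_2 = 1.872e19 Hz (from energy = 77.4 keV, via f = E/h).
Ratio = 1.110e10 / 1.872e19 = 5.93e-10.

5.93e-10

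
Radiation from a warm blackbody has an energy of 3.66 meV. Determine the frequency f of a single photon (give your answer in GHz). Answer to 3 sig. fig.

885 GHz

(h = 6.62607015e-34 J·s, 1 eV = 1.602176634e-19 J.)
First convert: E = 3.66 meV = 5.8640e-22 J.
Apply f = E/h: f = 8.850e11 Hz.
Converting to GHz: f = 885.0 GHz ≈ 885 GHz.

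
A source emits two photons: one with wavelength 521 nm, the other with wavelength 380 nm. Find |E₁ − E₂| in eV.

Using E = hc/λ: E₁ = 3.813e-19 J, E₂ = 5.227e-19 J.
|ΔE| = |3.813e-19 − 5.227e-19| = 1.41e-19 J = 0.883 eV.

0.883 eV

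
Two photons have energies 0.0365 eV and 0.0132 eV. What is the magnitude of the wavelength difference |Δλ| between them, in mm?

Using λ = hc/E: λ₁ = 3.397 × 10^-5 m, λ₂ = 9.393 × 10^-5 m.
|Δλ| = |3.397 × 10^-5 − 9.393 × 10^-5| = 6.00 × 10^-5 m = 0.0600 mm.

0.0600 mm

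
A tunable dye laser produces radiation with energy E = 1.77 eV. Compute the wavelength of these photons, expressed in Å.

7000 Å

(h = 6.62607015 × 10^-34 J·s, c = 2.99792458 × 10^8 m/s, 1 eV = 1.602176634 × 10^-19 J.)
Convert to SI: E = 1.77 eV = 2.8359 × 10^-19 J.
Apply λ = hc/E: λ = 7.005 × 10^-7 m.
Converting to Å: λ = 7005 Å ≈ 7000 Å.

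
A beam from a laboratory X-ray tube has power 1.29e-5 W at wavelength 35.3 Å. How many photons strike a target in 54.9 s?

1.26e13 photons

Total energy: E_total = P·t = 1.29e-5 × 54.9 = 7.082e-4 J.
Per-photon energy: E = 5.627e-17 J.
N = E_total / E_photon = 1.26e13.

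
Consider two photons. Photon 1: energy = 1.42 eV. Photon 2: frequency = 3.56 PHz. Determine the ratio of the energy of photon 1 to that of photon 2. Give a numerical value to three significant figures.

E_1 = 2.275e-19 J (from energy = 1.42 eV, via E given directly).
E_2 = 2.359e-18 J (from frequency = 3.56 PHz, via E = hf).
Ratio = 2.275e-19 / 2.359e-18 = 0.0964.

0.0964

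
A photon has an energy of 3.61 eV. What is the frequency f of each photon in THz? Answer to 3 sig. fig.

873 THz

Take h = 6.62607015e-34 J·s, 1 eV = 1.602176634e-19 J.
In SI units: E = 3.61 eV = 5.7839e-19 J.
Apply f = E/h: f = 8.729e14 Hz.
Converting to THz: f = 872.9 THz ≈ 873 THz.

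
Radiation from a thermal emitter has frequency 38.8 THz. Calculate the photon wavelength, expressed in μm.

7.73 μm

(c = 2.99792458 × 10^8 m/s.)
Convert to SI: f = 38.8 THz = 3.88 × 10^13 Hz.
The photon relation is λ = c/f, giving λ = 7.727 × 10^-6 m.
Converting to μm: λ = 7.727 μm ≈ 7.73 μm.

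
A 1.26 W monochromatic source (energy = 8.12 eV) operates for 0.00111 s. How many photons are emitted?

Total energy: E_total = P·t = 1.26 × 0.00111 = 0.001399 J.
Per-photon energy: E = 1.301 × 10^-18 J.
N = E_total / E_photon = 1.08 × 10^15.

1.08 × 10^15 photons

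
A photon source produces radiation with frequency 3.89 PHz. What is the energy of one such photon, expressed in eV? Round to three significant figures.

First convert: f = 3.89 PHz = 3.89 × 10^15 Hz.
Since E = hf for a photon, E = 2.578 × 10^-18 J.
Converting to eV: E = 16.09 eV ≈ 16.1 eV.

16.1 eV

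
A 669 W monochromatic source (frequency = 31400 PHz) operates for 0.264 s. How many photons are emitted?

Total energy: E_total = P·t = 669 × 0.264 = 176.6 J.
Per-photon energy: E = 2.081·10^-14 J.
N = E_total / E_photon = 8.49·10^15.

8.49·10^15 photons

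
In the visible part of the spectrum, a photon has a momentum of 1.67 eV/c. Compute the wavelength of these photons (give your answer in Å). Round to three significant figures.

Convert to SI: p = 1.67 eV/c = 8.9250 × 10^-28 kg·m/s.
The photon relation is λ = h/p, giving λ = 7.424 × 10^-7 m.
Converting to Å: λ = 7424 Å ≈ 7420 Å.

7420 Å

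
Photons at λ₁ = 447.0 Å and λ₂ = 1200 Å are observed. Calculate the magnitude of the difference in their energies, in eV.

Using E = hc/λ: E₁ = 4.4440 × 10^-18 J, E₂ = 1.6554 × 10^-18 J.
|ΔE| = |4.4440 × 10^-18 − 1.6554 × 10^-18| = 2.79 × 10^-18 J = 17.4 eV.

17.4 eV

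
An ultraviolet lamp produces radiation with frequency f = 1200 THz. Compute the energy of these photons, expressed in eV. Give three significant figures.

(h = 6.62607015 × 10^-34 J·s, 1 eV = 1.602176634 × 10^-19 J.)
First convert: f = 1200 THz = 1.2 × 10^15 Hz.
Apply E = hf: E = 7.951 × 10^-19 J.
Converting to eV: E = 4.963 eV ≈ 4.96 eV.

4.96 eV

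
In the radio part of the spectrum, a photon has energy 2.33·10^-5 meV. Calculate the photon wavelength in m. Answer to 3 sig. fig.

53.2 m

Take h = 6.62607015·10^-34 J·s, c = 2.99792458·10^8 m/s, 1 eV = 1.602176634·10^-19 J.
In SI units: E = 2.33·10^-5 meV = 3.7331·10^-27 J.
The photon relation is λ = hc/E, giving λ = 53.21 m.
So λ ≈ 53.2 m.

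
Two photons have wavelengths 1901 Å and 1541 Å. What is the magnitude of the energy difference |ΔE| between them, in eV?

1.52 eV

Using E = hc/λ: E₁ = 1.0449 × 10^-18 J, E₂ = 1.2891 × 10^-18 J.
|ΔE| = |1.0449 × 10^-18 − 1.2891 × 10^-18| = 2.44 × 10^-19 J = 1.52 eV.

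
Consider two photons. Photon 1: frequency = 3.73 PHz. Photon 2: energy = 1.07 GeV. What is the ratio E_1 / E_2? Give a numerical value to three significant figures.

1.44·10^-8

E_1 = 2.472·10^-18 J (from frequency = 3.73 PHz, via E = hf).
E_2 = 1.714·10^-10 J (from energy = 1.07 GeV, via E given directly).
Ratio = 2.472·10^-18 / 1.714·10^-10 = 1.44·10^-8.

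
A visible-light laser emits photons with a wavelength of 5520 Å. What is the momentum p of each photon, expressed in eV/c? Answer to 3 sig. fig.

2.25 eV/c

Convert to SI: λ = 5520 Å = 5.52e-7 m.
Apply p = h/λ: p = 1.200e-27 kg·m/s.
Converting to eV/c: p = 2.246 eV/c ≈ 2.25 eV/c.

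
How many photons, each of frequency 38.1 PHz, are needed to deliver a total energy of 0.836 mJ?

3.31·10^13 photons

Per-photon energy: E = 2.525·10^-17 J (from frequency = 38.1 PHz).
N = E_total / E_photon = 8.36·10^-4 J / 2.525·10^-17 J = 3.31·10^13.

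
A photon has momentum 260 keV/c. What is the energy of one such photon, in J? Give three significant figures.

4.17e-14 J

Convert to SI: p = 260 keV/c = 1.3895e-22 kg·m/s.
Since E = pc for a photon, E = 4.166e-14 J.
So E ≈ 4.17e-14 J.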